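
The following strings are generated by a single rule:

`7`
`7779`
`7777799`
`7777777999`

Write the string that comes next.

7777777779999

Every step adds 77 to the front and 9 to the end of the previous string.
One more step from 7777777999 gives the answer.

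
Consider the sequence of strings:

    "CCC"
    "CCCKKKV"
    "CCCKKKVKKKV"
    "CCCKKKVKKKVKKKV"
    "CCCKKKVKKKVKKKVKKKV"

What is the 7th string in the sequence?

Each term is the previous one with KKKV appended.
From CCCKKKVKKKVKKKVKKKV, 2 further steps: CCCKKKVKKKVKKKVKKKV → CCCKKKVKKKVKKKVKKKVKKKV → (answer).

CCCKKKVKKKVKKKVKKKVKKKVKKKV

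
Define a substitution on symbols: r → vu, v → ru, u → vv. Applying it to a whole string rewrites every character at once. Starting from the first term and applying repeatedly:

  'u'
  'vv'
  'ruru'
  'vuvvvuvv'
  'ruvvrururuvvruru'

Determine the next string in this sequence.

vuvvruruvuvvvuvvvuvvruruvuvvvuvv

Applying the rule to each of the 16 symbols of ruvvrururuvvruru gives the pieces vu vv ru ru vu vv vu vv vu vv ru ru vu vv vu vv, which concatenate to the answer.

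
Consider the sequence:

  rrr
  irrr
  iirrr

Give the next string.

The strings grow by a fixed prefix i each time.
So the next term is i·iirrr.

iiirrr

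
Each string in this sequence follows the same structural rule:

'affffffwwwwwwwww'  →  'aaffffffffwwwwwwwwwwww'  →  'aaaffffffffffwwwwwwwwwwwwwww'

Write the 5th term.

aaaaaffffffffffffffwwwwwwwwwwwwwwwwwwwww

The n-th term is n-2 a's then 2n f's then 3n w's, where the shown terms are n = 3, 4, 5.
For term 5, n = 7, so the run lengths are 5, 14, 21.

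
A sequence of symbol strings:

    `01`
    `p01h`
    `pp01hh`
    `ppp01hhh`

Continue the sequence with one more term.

pppp01hhhh

Each term wraps the previous one in p on the left and h on the right.
One more step from ppp01hhh gives the answer.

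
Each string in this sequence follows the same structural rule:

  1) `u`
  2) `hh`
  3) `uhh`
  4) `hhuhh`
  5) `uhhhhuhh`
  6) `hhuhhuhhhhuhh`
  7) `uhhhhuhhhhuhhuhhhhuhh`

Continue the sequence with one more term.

hhuhhuhhhhuhhuhhhhuhhhhuhhuhhhhuhh

From term 3 onward, concatenate the second-to-last term with the last: u·hh = uhh, hh·uhh = hhuhh, …
The next term joins hhuhhuhhhhuhh and uhhhhuhhhhuhhuhhhhuhh.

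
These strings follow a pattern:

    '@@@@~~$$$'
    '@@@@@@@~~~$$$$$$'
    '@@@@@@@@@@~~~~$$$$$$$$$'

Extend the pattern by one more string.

@@@@@@@@@@@@@~~~~~$$$$$$$$$$$$

Term n consists of 3n+1 @'s, followed by n+1 ~'s, followed by 3n $'s (n = 1, 2, …).
For the next term, n = 4, so the run lengths are 13, 5, 12.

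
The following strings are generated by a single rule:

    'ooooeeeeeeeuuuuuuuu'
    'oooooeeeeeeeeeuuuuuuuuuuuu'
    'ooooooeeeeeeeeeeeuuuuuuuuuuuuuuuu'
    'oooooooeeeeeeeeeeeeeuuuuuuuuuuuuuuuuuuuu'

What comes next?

The n-th term is n+2 o's then 2n+3 e's then 4n u's, where the shown terms are n = 2, 3, 4, 5.
At n = 6 the blocks have lengths 8, 15, 24.

ooooooooeeeeeeeeeeeeeeeuuuuuuuuuuuuuuuuuuuuuuuu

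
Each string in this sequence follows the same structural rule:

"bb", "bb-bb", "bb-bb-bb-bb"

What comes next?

Every step duplicates the string with '-' between the halves.
So the next term is two copies of bb-bb-bb-bb with '-' between the halves.

bb-bb-bb-bb-bb-bb-bb-bb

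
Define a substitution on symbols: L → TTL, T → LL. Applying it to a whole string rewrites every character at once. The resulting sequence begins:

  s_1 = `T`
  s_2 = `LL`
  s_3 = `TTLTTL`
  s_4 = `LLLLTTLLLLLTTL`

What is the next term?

TTLTTLTTLTTLLLLLTTLTTLTTLTTLTTLLLLLTTL

Replace each of the 14 characters of LLLLTTLLLLLTTL in place — TTL TTL TTL TTL LL LL TTL TTL TTL TTL TTL LL LL TTL — and concatenate.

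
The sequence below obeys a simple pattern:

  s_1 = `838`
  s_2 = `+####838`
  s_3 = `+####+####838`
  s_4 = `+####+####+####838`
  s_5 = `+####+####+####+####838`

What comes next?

Each term is the previous one with +#### prepended.
Applying this once more to +####+####+####+####838:

+####+####+####+####+####838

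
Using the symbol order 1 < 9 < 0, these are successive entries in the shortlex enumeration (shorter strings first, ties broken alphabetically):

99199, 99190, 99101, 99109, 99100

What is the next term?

99911

Find the rightmost character of 99100 below 0, bump it to the next letter, and reset everything to its right to 1.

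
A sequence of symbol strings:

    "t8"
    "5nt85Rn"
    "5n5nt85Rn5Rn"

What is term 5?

s(k+1) = 5n·s(k)·5Rn, so each term gains 5n as a prefix and 5Rn as a suffix.
From 5n5nt85Rn5Rn, 2 further steps: 5n5nt85Rn5Rn → 5n5n5nt85Rn5Rn5Rn → (answer).

5n5n5n5nt85Rn5Rn5Rn5Rn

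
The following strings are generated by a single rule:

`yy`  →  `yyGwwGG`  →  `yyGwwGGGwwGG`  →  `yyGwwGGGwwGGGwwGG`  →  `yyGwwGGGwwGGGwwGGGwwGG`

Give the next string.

Every step adds GwwGG to the end: s(k+1) = s(k)·GwwGG.
Applying this once more to yyGwwGGGwwGGGwwGGGwwGG:

yyGwwGGGwwGGGwwGGGwwGGGwwGG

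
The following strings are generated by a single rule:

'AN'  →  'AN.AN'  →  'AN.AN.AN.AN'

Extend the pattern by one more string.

AN.AN.AN.AN.AN.AN.AN.AN

Every step duplicates the string with '.' between the halves.
So the next term is two copies of AN.AN.AN.AN with '.' between the halves.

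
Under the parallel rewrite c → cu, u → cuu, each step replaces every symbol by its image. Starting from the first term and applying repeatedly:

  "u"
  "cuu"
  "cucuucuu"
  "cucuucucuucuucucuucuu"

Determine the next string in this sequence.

Rewriting the 21 symbols of cucuucucuucuucucuucuu one by one yields cu cuu cu cuu cuu cu cuu cu cuu cuu cu cuu cuu cu cuu cu cuu cuu cu cuu cuu; concatenated:

cucuucucuucuucucuucucuucuucucuucuucucuucucuucuucucuucuu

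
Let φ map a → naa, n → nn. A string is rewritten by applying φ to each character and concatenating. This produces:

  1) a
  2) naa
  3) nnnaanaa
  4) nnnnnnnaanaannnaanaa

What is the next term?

nnnnnnnnnnnnnnnaanaannnaanaannnnnnnaanaannnaanaa

φ(nnnnnnnaanaannnaanaa) expands symbol-by-symbol to nn nn nn nn nn nn nn naa naa nn naa naa nn nn nn naa naa nn naa naa; joining the 20 pieces gives the next term.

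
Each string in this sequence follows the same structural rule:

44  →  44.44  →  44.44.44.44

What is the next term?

s(k+1) = s(k)·.·s(k) — each term doubles the last with '.' between the halves.
So the next term is two copies of 44.44.44.44 with '.' between the halves.

44.44.44.44.44.44.44.44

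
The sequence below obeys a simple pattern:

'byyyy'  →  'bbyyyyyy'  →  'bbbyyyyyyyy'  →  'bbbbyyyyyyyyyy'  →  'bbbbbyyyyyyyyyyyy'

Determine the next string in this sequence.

bbbbbbyyyyyyyyyyyyyy

The n-th term is n-1 b's then 2n y's, where the shown terms are n = 2, 3, 4, 5, 6.
Setting n = 7 gives 6, 14 characters in each block.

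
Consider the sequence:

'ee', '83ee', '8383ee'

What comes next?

Each term is the previous one with 83 prepended.
Applying this once more to 8383ee:

838383ee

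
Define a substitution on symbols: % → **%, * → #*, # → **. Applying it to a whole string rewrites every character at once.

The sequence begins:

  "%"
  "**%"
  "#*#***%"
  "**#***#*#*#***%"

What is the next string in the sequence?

Rewriting the 15 symbols of **#***#*#*#***% one by one yields #* #* ** #* #* #* ** #* ** #* ** #* #* #* **%; concatenated:

#*#***#*#*#***#***#***#*#*#***%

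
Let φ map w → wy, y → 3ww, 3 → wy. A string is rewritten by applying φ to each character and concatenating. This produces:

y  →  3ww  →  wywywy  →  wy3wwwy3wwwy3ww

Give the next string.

wy3wwwywywywy3wwwywywywy3wwwywywy

Applying the rule to each of the 15 symbols of wy3wwwy3wwwy3ww gives the pieces wy 3ww wy wy wy wy 3ww wy wy wy wy 3ww wy wy wy, which concatenate to the answer.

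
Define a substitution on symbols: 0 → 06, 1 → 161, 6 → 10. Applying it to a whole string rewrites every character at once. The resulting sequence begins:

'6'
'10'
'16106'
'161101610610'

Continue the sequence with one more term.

161101611610616110161061016106

Expanding 161101610610: 1→161, 6→10, 1→161, 1→161, 0→06, 1→161, 6→10, 1→161, 0→06, 6→10, 1→161, 0→06. Concatenated: 161 10 161 161 06 161 10 161 06 10 161 06.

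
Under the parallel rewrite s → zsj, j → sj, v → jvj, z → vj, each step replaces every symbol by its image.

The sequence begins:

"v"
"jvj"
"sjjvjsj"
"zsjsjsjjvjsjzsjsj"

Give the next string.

Replace each of the 17 characters of zsjsjsjjvjsjzsjsj in place — vj zsj sj zsj sj zsj sj sj jvj sj zsj sj vj zsj sj zsj sj — and concatenate.

vjzsjsjzsjsjzsjsjsjjvjsjzsjsjvjzsjsjzsjsj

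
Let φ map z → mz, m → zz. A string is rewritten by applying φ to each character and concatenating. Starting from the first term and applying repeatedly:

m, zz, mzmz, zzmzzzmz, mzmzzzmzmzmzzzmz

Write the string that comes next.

Rewriting the 16 symbols of mzmzzzmzmzmzzzmz one by one yields zz mz zz mz mz mz zz mz zz mz zz mz mz mz zz mz; concatenated:

zzmzzzmzmzmzzzmzzzmzzzmzmzmzzzmz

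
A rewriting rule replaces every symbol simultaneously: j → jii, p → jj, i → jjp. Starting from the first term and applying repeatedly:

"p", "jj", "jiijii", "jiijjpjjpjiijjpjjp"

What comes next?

Applying the rule to each of the 18 symbols of jiijjpjjpjiijjpjjp gives the pieces jii jjp jjp jii jii jj jii jii jj jii jjp jjp jii jii jj jii jii jj, which concatenate to the answer.

jiijjpjjpjiijiijjjiijiijjjiijjpjjpjiijiijjjiijiijj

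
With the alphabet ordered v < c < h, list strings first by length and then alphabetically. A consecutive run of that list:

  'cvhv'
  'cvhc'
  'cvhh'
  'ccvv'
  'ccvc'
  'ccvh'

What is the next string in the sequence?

Find the rightmost character of ccvh below h, bump it to the next letter, and reset everything to its right to v.

cccv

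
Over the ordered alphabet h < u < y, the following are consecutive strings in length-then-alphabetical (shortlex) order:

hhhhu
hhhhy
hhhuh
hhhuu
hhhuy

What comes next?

Treat hhhuy as a base-3 numeral over the given alphabet and add one, carrying through any trailing y's.

hhhyh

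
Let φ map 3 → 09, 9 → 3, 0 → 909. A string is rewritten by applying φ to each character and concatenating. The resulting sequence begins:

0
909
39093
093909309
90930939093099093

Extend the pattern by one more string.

Applying the rule to each of the 17 symbols of 90930939093099093 gives the pieces 3 909 3 09 909 3 09 3 909 3 09 909 3 3 909 3 09, which concatenate to the answer.

3909309909309390930990933909309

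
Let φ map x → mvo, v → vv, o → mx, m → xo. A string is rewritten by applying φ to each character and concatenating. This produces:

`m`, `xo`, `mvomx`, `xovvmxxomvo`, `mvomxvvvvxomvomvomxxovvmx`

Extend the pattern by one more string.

Rewriting the 25 symbols of mvomxvvvvxomvomvomxxovvmx one by one yields xo vv mx xo mvo vv vv vv vv mvo mx xo vv mx xo vv mx xo mvo mvo mx vv vv xo mvo; concatenated:

xovvmxxomvovvvvvvvvmvomxxovvmxxovvmxxomvomvomxvvvvxomvo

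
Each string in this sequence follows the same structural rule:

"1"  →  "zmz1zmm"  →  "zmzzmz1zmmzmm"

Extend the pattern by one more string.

zmzzmzzmz1zmmzmmzmm

s(k+1) = zmz·s(k)·zmm, so each term gains zmz as a prefix and zmm as a suffix.
So the next term is zmz·zmzzmz1zmmzmm·zmm.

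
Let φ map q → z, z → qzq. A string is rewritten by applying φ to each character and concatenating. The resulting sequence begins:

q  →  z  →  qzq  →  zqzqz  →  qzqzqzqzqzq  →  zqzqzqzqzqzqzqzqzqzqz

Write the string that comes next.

Replace each of the 21 characters of zqzqzqzqzqzqzqzqzqzqz in place — qzq z qzq z qzq z qzq z qzq z qzq z qzq z qzq z qzq z qzq z qzq — and concatenate.

qzqzqzqzqzqzqzqzqzqzqzqzqzqzqzqzqzqzqzqzqzq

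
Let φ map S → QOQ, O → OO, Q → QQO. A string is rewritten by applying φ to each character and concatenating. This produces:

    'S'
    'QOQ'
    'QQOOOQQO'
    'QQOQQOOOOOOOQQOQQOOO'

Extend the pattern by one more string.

φ(QQOQQOOOOOOOQQOQQOOO) expands symbol-by-symbol to QQO QQO OO QQO QQO OO OO OO OO OO OO OO QQO QQO OO QQO QQO OO OO OO; joining the 20 pieces gives the next term.

QQOQQOOOQQOQQOOOOOOOOOOOOOOOQQOQQOOOQQOQQOOOOOOO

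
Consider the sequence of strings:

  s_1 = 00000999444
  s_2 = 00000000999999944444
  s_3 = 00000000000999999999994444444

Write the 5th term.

00000000000000000999999999999999999944444444444

Each string has the form 0^{3n+2} 9^{4n-1} 4^{2n+1} (n = 1, 2, …).
Setting n = 5 gives 17, 19, 11 characters in each block.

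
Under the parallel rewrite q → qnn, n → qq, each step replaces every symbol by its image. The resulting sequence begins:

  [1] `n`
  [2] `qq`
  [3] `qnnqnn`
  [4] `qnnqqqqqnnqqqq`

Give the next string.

qnnqqqqqnnqnnqnnqnnqnnqqqqqnnqnnqnnqnn

Applying the rule to each of the 14 symbols of qnnqqqqqnnqqqq gives the pieces qnn qq qq qnn qnn qnn qnn qnn qq qq qnn qnn qnn qnn, which concatenate to the answer.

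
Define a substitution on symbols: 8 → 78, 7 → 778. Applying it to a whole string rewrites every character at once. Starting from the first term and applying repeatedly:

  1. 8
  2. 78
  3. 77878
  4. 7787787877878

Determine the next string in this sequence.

7787787877877878778787787787877878

Replace each of the 13 characters of 7787787877878 in place — 778 778 78 778 778 78 778 78 778 778 78 778 78 — and concatenate.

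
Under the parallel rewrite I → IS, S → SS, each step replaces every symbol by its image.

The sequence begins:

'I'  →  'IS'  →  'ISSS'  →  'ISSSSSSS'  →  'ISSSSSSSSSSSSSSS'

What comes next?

ISSSSSSSSSSSSSSSSSSSSSSSSSSSSSSS

Applying the rule to each of the 16 symbols of ISSSSSSSSSSSSSSS gives the pieces IS SS SS SS SS SS SS SS SS SS SS SS SS SS SS SS, which concatenate to the answer.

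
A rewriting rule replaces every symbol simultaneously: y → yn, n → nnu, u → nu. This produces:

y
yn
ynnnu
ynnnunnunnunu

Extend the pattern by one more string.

Rewriting the 13 symbols of ynnnunnunnunu one by one yields yn nnu nnu nnu nu nnu nnu nu nnu nnu nu nnu nu; concatenated:

ynnnunnunnununnunnununnunnununnunu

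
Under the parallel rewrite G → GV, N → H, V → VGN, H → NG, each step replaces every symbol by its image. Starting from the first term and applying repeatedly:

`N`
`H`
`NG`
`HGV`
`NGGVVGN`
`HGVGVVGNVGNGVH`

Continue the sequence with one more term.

Rewriting the 14 symbols of HGVGVVGNVGNGVH one by one yields NG GV VGN GV VGN VGN GV H VGN GV H GV VGN NG; concatenated:

NGGVVGNGVVGNVGNGVHVGNGVHGVVGNNG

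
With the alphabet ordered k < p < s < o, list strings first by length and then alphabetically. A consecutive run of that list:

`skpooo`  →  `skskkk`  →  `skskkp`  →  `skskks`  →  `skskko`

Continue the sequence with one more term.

skskpk

The successor of skskko increments the rightmost position that isn't already o and resets every position after it to k.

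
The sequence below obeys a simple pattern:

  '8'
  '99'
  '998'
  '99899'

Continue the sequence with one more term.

99899998

This is a Fibonacci-style word recurrence s(k) = s(k−1)·s(k−2): e.g. 99·8 = 998.
So term 5 is 99899·998.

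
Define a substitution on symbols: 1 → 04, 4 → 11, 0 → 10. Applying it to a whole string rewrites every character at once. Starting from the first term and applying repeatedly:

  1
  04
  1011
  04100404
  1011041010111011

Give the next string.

Rewriting the 16 symbols of 1011041010111011 one by one yields 04 10 04 04 10 11 04 10 04 10 04 04 04 10 04 04; concatenated:

04100404101104100410040404100404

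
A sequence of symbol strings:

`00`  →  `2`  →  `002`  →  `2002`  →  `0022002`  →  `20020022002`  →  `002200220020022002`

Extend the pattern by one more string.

From term 3 onward, concatenate the second-to-last term with the last: 00·2 = 002, 2·002 = 2002, …
The next term joins 20020022002 and 002200220020022002.

20020022002002200220020022002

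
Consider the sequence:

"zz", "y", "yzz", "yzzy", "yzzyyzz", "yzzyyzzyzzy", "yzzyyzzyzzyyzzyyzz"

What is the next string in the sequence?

This is a Fibonacci-style word recurrence s(k) = s(k−1)·s(k−2): e.g. y·zz = yzz.
So term 8 is yzzyyzzyzzyyzzyyzz·yzzyyzzyzzy.

yzzyyzzyzzyyzzyyzzyzzyyzzyzzy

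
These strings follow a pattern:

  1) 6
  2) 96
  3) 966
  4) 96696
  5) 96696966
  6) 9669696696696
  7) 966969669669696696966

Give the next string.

9669696696696966969669669696696696

This is a Fibonacci-style word recurrence s(k) = s(k−1)·s(k−2): e.g. 96·6 = 966.
Continuing: 966969669669696696966 · 9669696696696 gives term 8.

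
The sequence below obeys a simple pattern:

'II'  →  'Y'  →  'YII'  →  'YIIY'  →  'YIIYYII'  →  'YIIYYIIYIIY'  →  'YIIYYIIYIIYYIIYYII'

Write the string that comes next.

YIIYYIIYIIYYIIYYIIYIIYYIIYIIY

This is a Fibonacci-style word recurrence s(k) = s(k−1)·s(k−2): e.g. Y·II = YII.
So term 8 is YIIYYIIYIIYYIIYYII·YIIYYIIYIIY.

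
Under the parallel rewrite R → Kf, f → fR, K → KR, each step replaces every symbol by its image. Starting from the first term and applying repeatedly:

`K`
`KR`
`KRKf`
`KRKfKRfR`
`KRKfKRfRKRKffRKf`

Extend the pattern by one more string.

Rewriting the 16 symbols of KRKfKRfRKRKffRKf one by one yields KR Kf KR fR KR Kf fR Kf KR Kf KR fR fR Kf KR fR; concatenated:

KRKfKRfRKRKffRKfKRKfKRfRfRKfKRfR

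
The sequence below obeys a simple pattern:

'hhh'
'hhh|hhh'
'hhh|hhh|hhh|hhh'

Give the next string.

Every step duplicates the string with '|' between the halves.
One more doubling of hhh|hhh|hhh|hhh gives the answer.

hhh|hhh|hhh|hhh|hhh|hhh|hhh|hhh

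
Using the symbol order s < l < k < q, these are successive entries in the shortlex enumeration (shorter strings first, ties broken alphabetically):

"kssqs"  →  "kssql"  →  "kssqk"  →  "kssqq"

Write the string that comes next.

kslss

The successor of kssqq increments the rightmost position that isn't already q and resets every position after it to s.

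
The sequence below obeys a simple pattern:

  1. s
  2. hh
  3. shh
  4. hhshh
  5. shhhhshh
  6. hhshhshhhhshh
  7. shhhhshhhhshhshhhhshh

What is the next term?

From term 3 onward, concatenate the second-to-last term with the last: s·hh = shh, hh·shh = hhshh, …
Continuing: hhshhshhhhshh · shhhhshhhhshhshhhhshh gives term 8.

hhshhshhhhshhshhhhshhhhshhshhhhshh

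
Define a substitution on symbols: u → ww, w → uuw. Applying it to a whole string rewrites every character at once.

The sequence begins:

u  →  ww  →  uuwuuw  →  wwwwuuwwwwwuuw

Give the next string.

Replace each of the 14 characters of wwwwuuwwwwwuuw in place — uuw uuw uuw uuw ww ww uuw uuw uuw uuw uuw ww ww uuw — and concatenate.

uuwuuwuuwuuwwwwwuuwuuwuuwuuwuuwwwwwuuw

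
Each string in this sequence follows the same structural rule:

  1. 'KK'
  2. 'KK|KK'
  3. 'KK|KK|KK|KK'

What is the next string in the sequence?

KK|KK|KK|KK|KK|KK|KK|KK

Each string is two copies of the previous one joined by '|'.
So the next term is two copies of KK|KK|KK|KK with '|' between the halves.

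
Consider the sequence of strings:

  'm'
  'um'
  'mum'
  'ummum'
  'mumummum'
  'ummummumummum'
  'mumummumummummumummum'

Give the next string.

This is a Fibonacci-style word recurrence s(k) = s(k−2)·s(k−1): e.g. m·um = mum.
Continuing: ummummumummum · mumummumummummumummum gives term 8.

ummummumummummumummumummummumummum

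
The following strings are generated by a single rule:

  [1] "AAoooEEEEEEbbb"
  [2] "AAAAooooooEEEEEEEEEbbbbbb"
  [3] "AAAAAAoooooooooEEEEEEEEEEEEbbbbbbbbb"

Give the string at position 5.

AAAAAAAAAAoooooooooooooooEEEEEEEEEEEEEEEEEEbbbbbbbbbbbbbbb

Reading off run lengths: A runs 2, 4, 6; o runs 3, 6, 9; E runs 6, 9, 12; b runs 3, 6, 9 — each is linear in n (n = 1, 2, …).
At n = 5 the blocks have lengths 10, 15, 18, 15.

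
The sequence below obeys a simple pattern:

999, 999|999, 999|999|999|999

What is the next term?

Every step duplicates the string with '|' between the halves.
One more doubling of 999|999|999|999 gives the answer.

999|999|999|999|999|999|999|999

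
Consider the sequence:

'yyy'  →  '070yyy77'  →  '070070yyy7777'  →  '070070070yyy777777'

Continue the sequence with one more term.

s(k+1) = 070·s(k)·77, so each term gains 070 as a prefix and 77 as a suffix.
So the next term is 070·070070070yyy777777·77.

070070070070yyy77777777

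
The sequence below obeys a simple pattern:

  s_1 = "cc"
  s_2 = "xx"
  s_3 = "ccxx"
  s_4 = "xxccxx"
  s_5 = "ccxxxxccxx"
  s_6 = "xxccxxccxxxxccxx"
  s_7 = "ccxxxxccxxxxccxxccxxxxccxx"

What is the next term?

Each term (from the third on) is the two preceding terms concatenated in order: term 3 = cc·xx = ccxx.
The next term joins xxccxxccxxxxccxx and ccxxxxccxxxxccxxccxxxxccxx.

xxccxxccxxxxccxxccxxxxccxxxxccxxccxxxxccxx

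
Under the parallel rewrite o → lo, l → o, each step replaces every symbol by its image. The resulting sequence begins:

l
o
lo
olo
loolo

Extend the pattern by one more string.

ololoolo

Rewriting each symbol of loolo: l→o, o→lo, o→lo, l→o, o→lo, which concatenates to o lo lo o lo.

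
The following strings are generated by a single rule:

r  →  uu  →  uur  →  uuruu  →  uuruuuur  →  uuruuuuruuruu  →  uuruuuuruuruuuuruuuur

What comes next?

uuruuuuruuruuuuruuuuruuruuuuruuruu

This is a Fibonacci-style word recurrence s(k) = s(k−1)·s(k−2): e.g. uu·r = uur.
The next term joins uuruuuuruuruuuuruuuur and uuruuuuruuruu.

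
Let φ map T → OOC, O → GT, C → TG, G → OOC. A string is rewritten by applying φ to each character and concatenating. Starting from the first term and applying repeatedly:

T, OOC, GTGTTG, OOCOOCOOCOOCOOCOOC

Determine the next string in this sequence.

Rewriting the 18 symbols of OOCOOCOOCOOCOOCOOC one by one yields GT GT TG GT GT TG GT GT TG GT GT TG GT GT TG GT GT TG; concatenated:

GTGTTGGTGTTGGTGTTGGTGTTGGTGTTGGTGTTG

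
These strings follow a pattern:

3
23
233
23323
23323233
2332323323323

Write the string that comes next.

233232332332323323233

Each term (from the third on) is the previous term followed by the one before it: term 3 = 23·3 = 233.
So term 7 is 2332323323323·23323233.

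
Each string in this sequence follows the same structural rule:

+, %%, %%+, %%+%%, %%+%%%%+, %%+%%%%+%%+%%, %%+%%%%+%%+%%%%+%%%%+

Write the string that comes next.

From term 3 onward, concatenate the last term with the second-to-last: %%·+ = %%+, %%+·%% = %%+%%, …
So term 8 is %%+%%%%+%%+%%%%+%%%%+·%%+%%%%+%%+%%.

%%+%%%%+%%+%%%%+%%%%+%%+%%%%+%%+%%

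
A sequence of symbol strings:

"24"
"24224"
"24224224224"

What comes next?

24224224224224224224224

s(k+1) = s(k)·2·s(k) — each term doubles the last with '2' between the halves.
One more doubling of 24224224224 gives the answer.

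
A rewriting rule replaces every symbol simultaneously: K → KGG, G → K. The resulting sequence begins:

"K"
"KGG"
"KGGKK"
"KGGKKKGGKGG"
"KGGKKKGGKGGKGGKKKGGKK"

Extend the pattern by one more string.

Applying the rule to each of the 21 symbols of KGGKKKGGKGGKGGKKKGGKK gives the pieces KGG K K KGG KGG KGG K K KGG K K KGG K K KGG KGG KGG K K KGG KGG, which concatenate to the answer.

KGGKKKGGKGGKGGKKKGGKKKGGKKKGGKGGKGGKKKGGKGG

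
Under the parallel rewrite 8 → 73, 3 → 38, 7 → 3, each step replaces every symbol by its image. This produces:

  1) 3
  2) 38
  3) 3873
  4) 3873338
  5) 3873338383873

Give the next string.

387333838387338733873338

Replace each of the 13 characters of 3873338383873 in place — 38 73 3 38 38 38 73 38 73 38 73 3 38 — and concatenate.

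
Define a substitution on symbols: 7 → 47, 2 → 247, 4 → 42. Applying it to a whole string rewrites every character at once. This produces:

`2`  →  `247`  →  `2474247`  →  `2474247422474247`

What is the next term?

Rewriting the 16 symbols of 2474247422474247 one by one yields 247 42 47 42 247 42 47 42 247 247 42 47 42 247 42 47; concatenated:

2474247422474247422472474247422474247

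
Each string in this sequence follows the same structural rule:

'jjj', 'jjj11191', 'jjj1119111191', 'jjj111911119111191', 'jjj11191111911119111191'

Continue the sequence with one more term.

jjj1119111191111911119111191

Every step adds 11191 to the end: s(k+1) = s(k)·11191.
So the next term is jjj11191111911119111191·11191.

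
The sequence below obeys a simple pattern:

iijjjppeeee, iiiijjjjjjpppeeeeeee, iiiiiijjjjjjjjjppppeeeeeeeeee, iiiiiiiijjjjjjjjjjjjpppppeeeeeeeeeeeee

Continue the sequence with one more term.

iiiiiiiiiijjjjjjjjjjjjjjjppppppeeeeeeeeeeeeeeee

Term n consists of 2n i's, followed by 3n j's, followed by n+1 p's, followed by 3n+1 e's (n = 1, 2, …).
Setting n = 5 gives 10, 15, 6, 16 characters in each block.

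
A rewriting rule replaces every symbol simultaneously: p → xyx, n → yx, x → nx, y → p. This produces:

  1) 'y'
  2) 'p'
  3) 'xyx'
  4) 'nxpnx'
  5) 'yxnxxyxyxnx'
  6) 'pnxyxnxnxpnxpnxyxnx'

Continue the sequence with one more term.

Rewriting the 19 symbols of pnxyxnxnxpnxpnxyxnx one by one yields xyx yx nx p nx yx nx yx nx xyx yx nx xyx yx nx p nx yx nx; concatenated:

xyxyxnxpnxyxnxyxnxxyxyxnxxyxyxnxpnxyxnx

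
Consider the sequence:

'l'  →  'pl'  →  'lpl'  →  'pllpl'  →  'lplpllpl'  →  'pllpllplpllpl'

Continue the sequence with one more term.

From term 3 onward, concatenate the second-to-last term with the last: l·pl = lpl, pl·lpl = pllpl, …
The next term joins lplpllpl and pllpllplpllpl.

lplpllplpllpllplpllpl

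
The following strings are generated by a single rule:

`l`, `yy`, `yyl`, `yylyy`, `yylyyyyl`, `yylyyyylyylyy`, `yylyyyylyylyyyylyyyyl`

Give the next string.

yylyyyylyylyyyylyyyylyylyyyylyylyy

From term 3 onward, concatenate the last term with the second-to-last: yy·l = yyl, yyl·yy = yylyy, …
Continuing: yylyyyylyylyyyylyyyyl · yylyyyylyylyy gives term 8.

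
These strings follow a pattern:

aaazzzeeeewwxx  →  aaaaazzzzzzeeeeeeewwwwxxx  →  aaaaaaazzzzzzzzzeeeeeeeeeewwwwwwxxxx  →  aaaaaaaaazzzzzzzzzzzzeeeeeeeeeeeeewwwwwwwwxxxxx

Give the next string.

Each string has the form a^{2n+1} z^{3n} e^{3n+1} w^{2n} x^{n+1} (n = 1, 2, …).
For the next term, n = 5, so the run lengths are 11, 15, 16, 10, 6.

aaaaaaaaaaazzzzzzzzzzzzzzzeeeeeeeeeeeeeeeewwwwwwwwwwxxxxxx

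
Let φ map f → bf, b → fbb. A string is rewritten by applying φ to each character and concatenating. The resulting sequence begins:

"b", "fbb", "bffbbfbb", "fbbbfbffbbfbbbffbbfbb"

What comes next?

bffbbfbbfbbbffbbbfbffbbfbbbffbbfbbfbbbfbffbbfbbbffbbfbb

Applying the rule to each of the 21 symbols of fbbbfbffbbfbbbffbbfbb gives the pieces bf fbb fbb fbb bf fbb bf bf fbb fbb bf fbb fbb fbb bf bf fbb fbb bf fbb fbb, which concatenate to the answer.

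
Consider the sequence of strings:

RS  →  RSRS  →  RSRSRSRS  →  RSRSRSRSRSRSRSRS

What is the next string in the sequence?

Every step duplicates the string.
Doubling RSRSRSRSRSRSRSRS:

RSRSRSRSRSRSRSRSRSRSRSRSRSRSRSRS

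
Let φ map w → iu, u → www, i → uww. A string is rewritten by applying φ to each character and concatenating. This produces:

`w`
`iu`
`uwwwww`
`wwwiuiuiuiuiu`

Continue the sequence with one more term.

Replace each of the 13 characters of wwwiuiuiuiuiu in place — iu iu iu uww www uww www uww www uww www uww www — and concatenate.

iuiuiuuwwwwwuwwwwwuwwwwwuwwwwwuwwwww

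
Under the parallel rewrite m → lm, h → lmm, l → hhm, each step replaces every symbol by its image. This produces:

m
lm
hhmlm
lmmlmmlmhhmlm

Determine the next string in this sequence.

hhmlmlmhhmlmlmhhmlmlmmlmmlmhhmlm

Replace each of the 13 characters of lmmlmmlmhhmlm in place — hhm lm lm hhm lm lm hhm lm lmm lmm lm hhm lm — and concatenate.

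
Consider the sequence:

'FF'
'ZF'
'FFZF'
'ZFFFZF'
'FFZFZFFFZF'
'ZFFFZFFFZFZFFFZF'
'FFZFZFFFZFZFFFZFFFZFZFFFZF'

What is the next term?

This is a Fibonacci-style word recurrence s(k) = s(k−2)·s(k−1): e.g. FF·ZF = FFZF.
Continuing: ZFFFZFFFZFZFFFZF · FFZFZFFFZFZFFFZFFFZFZFFFZF gives term 8.

ZFFFZFFFZFZFFFZFFFZFZFFFZFZFFFZFFFZFZFFFZF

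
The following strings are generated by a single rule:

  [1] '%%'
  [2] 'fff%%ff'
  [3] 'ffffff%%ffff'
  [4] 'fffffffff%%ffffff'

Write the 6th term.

fffffffffffffff%%ffffffffff

Every step adds fff to the front and ff to the end of the previous string.
From fffffffff%%ffffff, 2 further steps: fffffffff%%ffffff → ffffffffffff%%ffffffff → (answer).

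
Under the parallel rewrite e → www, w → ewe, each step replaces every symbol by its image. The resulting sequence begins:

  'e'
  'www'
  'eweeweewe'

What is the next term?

wwwewewwwwwwewewwwwwwewewww

Rewriting each symbol of eweeweewe: e→www, w→ewe, e→www, e→www, w→ewe, e→www, e→www, w→ewe, e→www, which concatenates to www ewe www www ewe www www ewe www.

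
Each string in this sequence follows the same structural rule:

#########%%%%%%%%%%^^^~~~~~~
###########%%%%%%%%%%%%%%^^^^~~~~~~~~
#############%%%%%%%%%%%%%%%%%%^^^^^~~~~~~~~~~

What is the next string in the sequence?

The n-th term is 2n+3 #'s then 4n-2 %'s then n ^'s then 2n ~'s, where the shown terms are n = 3, 4, 5.
Setting n = 6 gives 15, 22, 6, 12 characters in each block.

###############%%%%%%%%%%%%%%%%%%%%%%^^^^^^~~~~~~~~~~~~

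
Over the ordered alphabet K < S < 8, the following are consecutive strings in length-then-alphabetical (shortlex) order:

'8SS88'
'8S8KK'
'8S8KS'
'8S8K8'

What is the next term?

8S8SK

The successor of 8S8K8 increments the rightmost position that isn't already 8 and resets every position after it to K.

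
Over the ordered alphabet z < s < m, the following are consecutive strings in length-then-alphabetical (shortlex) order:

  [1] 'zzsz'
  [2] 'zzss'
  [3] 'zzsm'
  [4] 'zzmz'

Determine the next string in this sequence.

Treat zzmz as a base-3 numeral over the given alphabet and add one, carrying through any trailing m's.

zzms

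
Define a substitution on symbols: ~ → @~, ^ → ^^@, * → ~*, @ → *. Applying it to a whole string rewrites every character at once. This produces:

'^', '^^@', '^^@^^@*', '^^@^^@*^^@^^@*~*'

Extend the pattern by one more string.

^^@^^@*^^@^^@*~*^^@^^@*^^@^^@*~*@~~*

Applying the rule to each of the 16 symbols of ^^@^^@*^^@^^@*~* gives the pieces ^^@ ^^@ * ^^@ ^^@ * ~* ^^@ ^^@ * ^^@ ^^@ * ~* @~ ~*, which concatenate to the answer.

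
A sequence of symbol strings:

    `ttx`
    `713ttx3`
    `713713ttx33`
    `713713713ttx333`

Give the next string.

713713713713ttx3333

Each term wraps the previous one in 713 on the left and 3 on the right.
One more step from 713713713ttx333 gives the answer.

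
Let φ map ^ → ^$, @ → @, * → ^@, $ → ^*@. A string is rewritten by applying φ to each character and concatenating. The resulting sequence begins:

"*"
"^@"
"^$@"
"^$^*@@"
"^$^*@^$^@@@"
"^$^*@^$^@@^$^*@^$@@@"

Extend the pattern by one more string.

φ(^$^*@^$^@@^$^*@^$@@@) expands symbol-by-symbol to ^$ ^*@ ^$ ^@ @ ^$ ^*@ ^$ @ @ ^$ ^*@ ^$ ^@ @ ^$ ^*@ @ @ @; joining the 20 pieces gives the next term.

^$^*@^$^@@^$^*@^$@@^$^*@^$^@@^$^*@@@@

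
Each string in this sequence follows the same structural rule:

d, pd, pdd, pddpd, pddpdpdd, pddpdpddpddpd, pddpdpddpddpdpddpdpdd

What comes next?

pddpdpddpddpdpddpdpddpddpdpddpddpd

From term 3 onward, concatenate the last term with the second-to-last: pd·d = pdd, pdd·pd = pddpd, …
The next term joins pddpdpddpddpdpddpdpdd and pddpdpddpddpd.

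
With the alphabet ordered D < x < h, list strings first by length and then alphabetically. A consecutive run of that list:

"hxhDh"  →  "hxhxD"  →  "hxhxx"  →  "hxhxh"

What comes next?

Treat hxhxh as a base-3 numeral over the given alphabet and add one, carrying through any trailing h's.

hxhhD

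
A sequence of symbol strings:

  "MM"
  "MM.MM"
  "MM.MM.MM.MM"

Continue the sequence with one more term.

Each string is two copies of the previous one joined by '.'.
Doubling MM.MM.MM.MM with '.' between the halves:

MM.MM.MM.MM.MM.MM.MM.MM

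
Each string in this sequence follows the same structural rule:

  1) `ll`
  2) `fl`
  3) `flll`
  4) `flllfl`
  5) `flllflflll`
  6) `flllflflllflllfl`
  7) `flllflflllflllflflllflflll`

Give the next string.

flllflflllflllflflllflflllflllflflllflllfl

This is a Fibonacci-style word recurrence s(k) = s(k−1)·s(k−2): e.g. fl·ll = flll.
Continuing: flllflflllflllflflllflflll · flllflflllflllfl gives term 8.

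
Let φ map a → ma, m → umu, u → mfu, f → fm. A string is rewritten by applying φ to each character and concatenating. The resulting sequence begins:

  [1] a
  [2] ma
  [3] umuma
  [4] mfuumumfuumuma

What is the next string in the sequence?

φ(mfuumumfuumuma) expands symbol-by-symbol to umu fm mfu mfu umu mfu umu fm mfu mfu umu mfu umu ma; joining the 14 pieces gives the next term.

umufmmfumfuumumfuumufmmfumfuumumfuumuma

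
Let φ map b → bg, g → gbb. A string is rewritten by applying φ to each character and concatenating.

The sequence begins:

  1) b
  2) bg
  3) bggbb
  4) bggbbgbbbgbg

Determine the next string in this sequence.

bggbbgbbbgbggbbbgbgbggbbbggbb

Expanding bggbbgbbbgbg: b→bg, g→gbb, g→gbb, b→bg, b→bg, g→gbb, b→bg, b→bg, b→bg, g→gbb, b→bg, g→gbb. Concatenated: bg gbb gbb bg bg gbb bg bg bg gbb bg gbb.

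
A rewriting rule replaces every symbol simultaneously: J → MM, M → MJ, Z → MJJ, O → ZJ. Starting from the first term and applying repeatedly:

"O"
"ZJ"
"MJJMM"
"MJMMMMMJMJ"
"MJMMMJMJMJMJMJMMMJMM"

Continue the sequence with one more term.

Rewriting the 20 symbols of MJMMMJMJMJMJMJMMMJMM one by one yields MJ MM MJ MJ MJ MM MJ MM MJ MM MJ MM MJ MM MJ MJ MJ MM MJ MJ; concatenated:

MJMMMJMJMJMMMJMMMJMMMJMMMJMMMJMJMJMMMJMJ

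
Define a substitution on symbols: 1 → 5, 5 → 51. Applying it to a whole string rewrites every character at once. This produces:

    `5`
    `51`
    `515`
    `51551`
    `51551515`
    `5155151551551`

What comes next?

515515155155151551515

φ(5155151551551) expands symbol-by-symbol to 51 5 51 51 5 51 5 51 51 5 51 51 5; joining the 13 pieces gives the next term.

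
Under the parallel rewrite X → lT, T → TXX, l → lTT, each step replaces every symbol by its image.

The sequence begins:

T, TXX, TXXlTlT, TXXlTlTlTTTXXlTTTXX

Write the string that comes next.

Rewriting the 19 symbols of TXXlTlTlTTTXXlTTTXX one by one yields TXX lT lT lTT TXX lTT TXX lTT TXX TXX TXX lT lT lTT TXX TXX TXX lT lT; concatenated:

TXXlTlTlTTTXXlTTTXXlTTTXXTXXTXXlTlTlTTTXXTXXTXXlTlT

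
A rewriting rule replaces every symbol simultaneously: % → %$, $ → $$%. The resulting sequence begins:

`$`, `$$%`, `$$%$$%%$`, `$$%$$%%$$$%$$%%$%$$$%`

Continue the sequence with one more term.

Rewriting the 21 symbols of $$%$$%%$$$%$$%%$%$$$% one by one yields $$% $$% %$ $$% $$% %$ %$ $$% $$% $$% %$ $$% $$% %$ %$ $$% %$ $$% $$% $$% %$; concatenated:

$$%$$%%$$$%$$%%$%$$$%$$%$$%%$$$%$$%%$%$$$%%$$$%$$%$$%%$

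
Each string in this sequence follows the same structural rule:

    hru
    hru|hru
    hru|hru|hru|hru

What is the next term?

Every step duplicates the string with '|' between the halves.
Doubling hru|hru|hru|hru with '|' between the halves:

hru|hru|hru|hru|hru|hru|hru|hru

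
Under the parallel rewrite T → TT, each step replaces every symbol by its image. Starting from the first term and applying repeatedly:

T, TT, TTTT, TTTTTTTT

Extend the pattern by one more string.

Rewriting each symbol of TTTTTTTT: T→TT, T→TT, T→TT, T→TT, T→TT, T→TT, T→TT, T→TT, which concatenates to TT TT TT TT TT TT TT TT.

TTTTTTTTTTTTTTTT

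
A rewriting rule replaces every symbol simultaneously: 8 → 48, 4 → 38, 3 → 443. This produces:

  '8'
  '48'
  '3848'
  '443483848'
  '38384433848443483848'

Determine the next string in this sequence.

Applying the rule to each of the 20 symbols of 38384433848443483848 gives the pieces 443 48 443 48 38 38 443 443 48 38 48 38 38 443 38 48 443 48 38 48, which concatenate to the answer.

4434844348383844344348384838384433848443483848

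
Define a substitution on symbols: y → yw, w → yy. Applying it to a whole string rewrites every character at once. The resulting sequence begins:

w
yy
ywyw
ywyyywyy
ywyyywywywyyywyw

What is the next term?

ywyyywywywyyywyyywyyywywywyyywyy

φ(ywyyywywywyyywyw) expands symbol-by-symbol to yw yy yw yw yw yy yw yy yw yy yw yw yw yy yw yy; joining the 16 pieces gives the next term.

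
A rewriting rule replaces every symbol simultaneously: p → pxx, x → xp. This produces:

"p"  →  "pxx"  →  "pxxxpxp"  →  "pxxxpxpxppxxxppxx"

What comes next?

Applying the rule to each of the 17 symbols of pxxxpxpxppxxxppxx gives the pieces pxx xp xp xp pxx xp pxx xp pxx pxx xp xp xp pxx pxx xp xp, which concatenate to the answer.

pxxxpxpxppxxxppxxxppxxpxxxpxpxppxxpxxxpxp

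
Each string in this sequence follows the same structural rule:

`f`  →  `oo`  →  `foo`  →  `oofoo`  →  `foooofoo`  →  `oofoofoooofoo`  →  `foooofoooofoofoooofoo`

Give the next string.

oofoofoooofoofoooofoooofoofoooofoo

This is a Fibonacci-style word recurrence s(k) = s(k−2)·s(k−1): e.g. f·oo = foo.
The next term joins oofoofoooofoo and foooofoooofoofoooofoo.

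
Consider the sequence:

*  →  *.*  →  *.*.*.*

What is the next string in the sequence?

s(k+1) = s(k)·.·s(k) — each term doubles the last with '.' between the halves.
So the next term is two copies of *.*.*.* with '.' between the halves.

*.*.*.*.*.*.*.*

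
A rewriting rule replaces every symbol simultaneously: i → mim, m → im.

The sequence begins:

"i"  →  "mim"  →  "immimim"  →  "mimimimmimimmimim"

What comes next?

immimimmimimmimimimmimimmimimimmimimmimim

Applying the rule to each of the 17 symbols of mimimimmimimmimim gives the pieces im mim im mim im mim im im mim im mim im im mim im mim im, which concatenate to the answer.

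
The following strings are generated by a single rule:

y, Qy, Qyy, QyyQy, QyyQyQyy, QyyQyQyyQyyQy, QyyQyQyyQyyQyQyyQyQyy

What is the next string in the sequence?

From term 3 onward, concatenate the last term with the second-to-last: Qy·y = Qyy, Qyy·Qy = QyyQy, …
The next term joins QyyQyQyyQyyQyQyyQyQyy and QyyQyQyyQyyQy.

QyyQyQyyQyyQyQyyQyQyyQyyQyQyyQyyQy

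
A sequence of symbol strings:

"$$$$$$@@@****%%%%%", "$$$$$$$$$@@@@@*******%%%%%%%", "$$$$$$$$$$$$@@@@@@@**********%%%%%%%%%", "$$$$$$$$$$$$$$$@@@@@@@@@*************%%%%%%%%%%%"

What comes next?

$$$$$$$$$$$$$$$$$$@@@@@@@@@@@****************%%%%%%%%%%%%%

The n-th term is 3n $'s then 2n-1 @'s then 3n-2 *'s then 2n+1 %'s, where the shown terms are n = 2, 3, 4, 5.
For the next term, n = 6, so the run lengths are 18, 11, 16, 13.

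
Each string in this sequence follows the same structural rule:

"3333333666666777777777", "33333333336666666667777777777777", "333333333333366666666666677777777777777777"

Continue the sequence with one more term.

Reading off run lengths: 3 runs 7, 10, 13; 6 runs 6, 9, 12; 7 runs 9, 13, 17 — each is linear in n, where the shown terms are n = 2, 3, 4.
For the next term, n = 5, so the run lengths are 16, 15, 21.

3333333333333333666666666666666777777777777777777777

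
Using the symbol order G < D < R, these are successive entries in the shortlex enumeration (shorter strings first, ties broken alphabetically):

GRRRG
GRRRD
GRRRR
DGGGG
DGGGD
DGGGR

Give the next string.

DGGDG

Treat DGGGR as a base-3 numeral over the given alphabet and add one, carrying through any trailing R's.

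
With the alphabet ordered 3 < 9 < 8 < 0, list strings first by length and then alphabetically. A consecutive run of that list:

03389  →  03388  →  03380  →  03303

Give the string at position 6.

Advancing 2 positions from 03303 through 03303 → 03309 reaches term 6.

03308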